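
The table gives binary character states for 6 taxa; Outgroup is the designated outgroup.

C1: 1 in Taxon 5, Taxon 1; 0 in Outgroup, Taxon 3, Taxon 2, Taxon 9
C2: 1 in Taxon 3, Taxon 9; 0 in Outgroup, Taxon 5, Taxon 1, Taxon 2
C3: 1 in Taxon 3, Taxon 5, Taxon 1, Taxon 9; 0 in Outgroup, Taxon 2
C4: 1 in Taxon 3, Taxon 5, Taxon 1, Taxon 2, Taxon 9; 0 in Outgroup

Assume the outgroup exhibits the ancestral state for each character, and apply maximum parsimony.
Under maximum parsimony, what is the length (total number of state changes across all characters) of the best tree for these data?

4

The outgroup has state '0' for every character, so '1' is the derived state throughout.
C1 (derived state '1') is shared by Taxon 1 and Taxon 5 — a synapomorphy uniting that clade.
C2: derived state '1' in Taxon 3 and Taxon 9 only — synapomorphy for {Taxon 3, Taxon 9}.
C3: derived state '1' in Taxon 1, Taxon 3, Taxon 5, and Taxon 9 only — synapomorphy for {Taxon 1, Taxon 3, Taxon 5, Taxon 9}.
All ingroup taxa share the derived state '1' for C4; it defines the ingroup but does not resolve relationships within it.
Most parsimonious ingroup topology: (((Taxon 3,Taxon 9),(Taxon 5,Taxon 1)),Taxon 2).
Changes per character on this tree: C1: 1; C2: 1; C3: 1; C4: 1.
Total = 4.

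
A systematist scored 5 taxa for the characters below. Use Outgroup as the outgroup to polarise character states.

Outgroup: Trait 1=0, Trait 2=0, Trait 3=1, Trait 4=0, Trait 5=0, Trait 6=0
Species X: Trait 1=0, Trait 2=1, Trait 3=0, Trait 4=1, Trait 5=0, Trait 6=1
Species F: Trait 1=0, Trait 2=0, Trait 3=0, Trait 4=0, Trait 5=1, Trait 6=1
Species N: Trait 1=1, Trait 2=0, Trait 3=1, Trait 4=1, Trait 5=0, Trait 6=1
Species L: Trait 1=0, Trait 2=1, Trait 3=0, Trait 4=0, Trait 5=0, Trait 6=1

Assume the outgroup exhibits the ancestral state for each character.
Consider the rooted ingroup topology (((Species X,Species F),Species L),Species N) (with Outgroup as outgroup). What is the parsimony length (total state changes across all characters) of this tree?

8

Map each character onto (((Species X,Species F),Species L),Species N) (rooted by Outgroup) and count the minimum state changes it requires (Fitch parsimony):
Trait 1: 1; Trait 2: 2; Trait 3: 1; Trait 4: 2; Trait 5: 1; Trait 6: 1.
Total tree length = 8.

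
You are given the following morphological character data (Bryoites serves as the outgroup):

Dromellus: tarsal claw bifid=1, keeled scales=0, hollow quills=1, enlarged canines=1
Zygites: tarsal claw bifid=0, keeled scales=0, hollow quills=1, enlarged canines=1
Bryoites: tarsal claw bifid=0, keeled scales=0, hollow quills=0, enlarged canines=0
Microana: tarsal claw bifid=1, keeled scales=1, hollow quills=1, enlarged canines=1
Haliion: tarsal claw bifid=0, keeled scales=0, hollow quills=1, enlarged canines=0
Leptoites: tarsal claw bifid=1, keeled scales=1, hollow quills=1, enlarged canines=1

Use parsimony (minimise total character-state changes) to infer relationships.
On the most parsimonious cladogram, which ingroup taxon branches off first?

The outgroup has state '0' for every character, so '1' is the derived state throughout.
Only Dromellus, Leptoites, and Microana show the derived state '1' for tarsal claw bifid, supporting them as a clade.
keeled scales (derived state '1') is shared by Leptoites and Microana — a synapomorphy uniting that clade.
hollow quills (derived state '1') is shared by all ingroup taxa — unites the whole ingroup.
enlarged canines (derived state '1') is shared by Dromellus, Leptoites, Microana, and Zygites — a synapomorphy uniting that clade.
Most parsimonious ingroup topology: ((Zygites,(Dromellus,(Microana,Leptoites))),Haliion).
Haliion is sister to the clade containing all other ingroup taxa, so it is the earliest-diverging (most basal) ingroup lineage.

Haliion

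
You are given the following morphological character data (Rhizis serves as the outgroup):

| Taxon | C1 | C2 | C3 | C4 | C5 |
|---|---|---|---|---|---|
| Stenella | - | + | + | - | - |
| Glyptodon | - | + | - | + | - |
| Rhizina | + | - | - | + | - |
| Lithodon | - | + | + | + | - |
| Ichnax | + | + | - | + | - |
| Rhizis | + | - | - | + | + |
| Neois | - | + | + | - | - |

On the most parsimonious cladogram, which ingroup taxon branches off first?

Character polarity is set by the outgroup: the derived state is whichever differs from the outgroup's state, so for C1, C4, C5 the derived state is '-', and for the remaining characters it is '+'.
C1: derived state '-' in Glyptodon, Lithodon, Neois, and Stenella only — synapomorphy for {Glyptodon, Lithodon, Neois, Stenella}.
Only Glyptodon, Ichnax, Lithodon, Neois, and Stenella show the derived state '+' for C2, supporting them as a clade.
Only Lithodon, Neois, and Stenella show the derived state '+' for C3, supporting them as a clade.
Only Neois and Stenella show the derived state '-' for C4, supporting them as a clade.
All ingroup taxa share the derived state '-' for C5; it defines the ingroup but does not resolve relationships within it.
Most parsimonious ingroup topology: (((((Stenella,Neois),Lithodon),Glyptodon),Ichnax),Rhizina).
Rhizina is sister to the clade containing all other ingroup taxa, so it is the earliest-diverging (most basal) ingroup lineage.

Rhizina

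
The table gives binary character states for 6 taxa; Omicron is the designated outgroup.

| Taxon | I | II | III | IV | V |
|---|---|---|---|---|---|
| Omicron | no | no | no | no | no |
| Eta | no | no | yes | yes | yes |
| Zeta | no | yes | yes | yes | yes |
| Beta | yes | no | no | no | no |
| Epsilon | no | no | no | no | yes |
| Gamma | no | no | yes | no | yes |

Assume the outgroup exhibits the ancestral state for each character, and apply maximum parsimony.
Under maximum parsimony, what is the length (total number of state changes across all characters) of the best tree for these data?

5

The outgroup has state 'no' for every character, so 'yes' is the derived state throughout.
I: derived state 'yes' in Beta only — an autapomorphy, so it tells us nothing about relationships among taxa.
II (derived state 'yes') is unique to Zeta (autapomorphy; uninformative for grouping).
III: derived state 'yes' in Eta, Gamma, and Zeta only — synapomorphy for {Eta, Gamma, Zeta}.
IV: derived state 'yes' in Eta and Zeta only — synapomorphy for {Eta, Zeta}.
Only Epsilon, Eta, Gamma, and Zeta show the derived state 'yes' for V, supporting them as a clade.
Most parsimonious ingroup topology: ((((Eta,Zeta),Gamma),Epsilon),Beta).
Changes per character on this tree: I: 1; II: 1; III: 1; IV: 1; V: 1.
Total = 5.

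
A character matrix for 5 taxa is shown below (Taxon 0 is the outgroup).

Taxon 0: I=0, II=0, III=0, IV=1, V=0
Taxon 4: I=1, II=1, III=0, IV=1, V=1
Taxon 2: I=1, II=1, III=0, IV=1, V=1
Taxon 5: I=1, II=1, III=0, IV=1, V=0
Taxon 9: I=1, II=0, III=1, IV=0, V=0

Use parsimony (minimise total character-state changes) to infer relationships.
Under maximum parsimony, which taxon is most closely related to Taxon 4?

Character polarity is set by the outgroup: the derived state is whichever differs from the outgroup's state, so for IV the derived state is '0', and for the remaining characters it is '1'.
All ingroup taxa share the derived state '1' for I; it defines the ingroup but does not resolve relationships within it.
II (derived state '1') is shared by Taxon 2, Taxon 4, and Taxon 5 — a synapomorphy uniting that clade.
III (derived state '1') is unique to Taxon 9 (autapomorphy; uninformative for grouping).
IV (derived state '0') is unique to Taxon 9 (autapomorphy; uninformative for grouping).
V: derived state '1' in Taxon 2 and Taxon 4 only — synapomorphy for {Taxon 2, Taxon 4}.
Most parsimonious ingroup topology: (((Taxon 4,Taxon 2),Taxon 5),Taxon 9).
Taxon 4 and Taxon 2 form a cherry on this tree, so they are sister taxa.

Taxon 2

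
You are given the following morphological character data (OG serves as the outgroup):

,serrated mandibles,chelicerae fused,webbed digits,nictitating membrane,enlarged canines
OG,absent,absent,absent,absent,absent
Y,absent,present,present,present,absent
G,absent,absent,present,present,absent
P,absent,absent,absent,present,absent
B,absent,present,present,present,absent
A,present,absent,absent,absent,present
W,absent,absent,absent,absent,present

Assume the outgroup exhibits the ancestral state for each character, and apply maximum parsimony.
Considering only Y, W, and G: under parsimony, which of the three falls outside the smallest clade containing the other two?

The outgroup has state 'absent' for every character, so 'present' is the derived state throughout.
serrated mandibles: derived state 'present' in A only — an autapomorphy, so it tells us nothing about relationships among taxa.
Only B and Y show the derived state 'present' for chelicerae fused, supporting them as a clade.
Only B, G, and Y show the derived state 'present' for webbed digits, supporting them as a clade.
Only B, G, P, and Y show the derived state 'present' for nictitating membrane, supporting them as a clade.
enlarged canines (derived state 'present') is shared by A and W — a synapomorphy uniting that clade.
Most parsimonious ingroup topology: ((((Y,B),G),P),(A,W)).
G and Y share a more recent common ancestor with each other than either does with W, so W is the least closely related of the three.

W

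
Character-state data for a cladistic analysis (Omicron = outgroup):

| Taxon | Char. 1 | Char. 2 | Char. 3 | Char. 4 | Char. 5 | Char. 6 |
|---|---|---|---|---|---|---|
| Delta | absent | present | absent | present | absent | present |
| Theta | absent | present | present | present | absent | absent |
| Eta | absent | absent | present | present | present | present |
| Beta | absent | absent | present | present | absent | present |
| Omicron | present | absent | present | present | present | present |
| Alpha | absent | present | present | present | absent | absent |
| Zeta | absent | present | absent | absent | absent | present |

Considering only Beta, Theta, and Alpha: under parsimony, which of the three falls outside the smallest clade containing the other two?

Character polarity is set by the outgroup: the derived state is whichever differs from the outgroup's state, so for Char. 1, Char. 3, Char. 4, Char. 5, Char. 6 the derived state is 'absent', and for the remaining characters it is 'present'.
All ingroup taxa share the derived state 'absent' for Char. 1; it defines the ingroup but does not resolve relationships within it.
Char. 2 (derived state 'present') is shared by Alpha, Delta, Theta, and Zeta — a synapomorphy uniting that clade.
Char. 3 (derived state 'absent') is shared by Delta and Zeta — a synapomorphy uniting that clade.
Char. 4 (derived state 'absent') is unique to Zeta (autapomorphy; uninformative for grouping).
Char. 5 (derived state 'absent') is shared by Alpha, Beta, Delta, Theta, and Zeta — a synapomorphy uniting that clade.
Char. 6 (derived state 'absent') is shared by Alpha and Theta — a synapomorphy uniting that clade.
Most parsimonious ingroup topology: (Eta,(((Delta,Zeta),(Alpha,Theta)),Beta)).
Alpha and Theta share a more recent common ancestor with each other than either does with Beta, so Beta is the least closely related of the three.

Beta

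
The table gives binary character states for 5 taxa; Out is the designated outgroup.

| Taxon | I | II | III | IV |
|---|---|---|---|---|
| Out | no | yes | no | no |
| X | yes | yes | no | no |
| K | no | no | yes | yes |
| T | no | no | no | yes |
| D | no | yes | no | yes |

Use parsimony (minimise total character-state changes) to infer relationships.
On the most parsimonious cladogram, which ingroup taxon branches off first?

Character polarity is set by the outgroup: the derived state is whichever differs from the outgroup's state, so for II the derived state is 'no', and for the remaining characters it is 'yes'.
I: derived state 'yes' in X only — an autapomorphy, so it tells us nothing about relationships among taxa.
II (derived state 'no') is shared by K and T — a synapomorphy uniting that clade.
III (derived state 'yes') is unique to K (autapomorphy; uninformative for grouping).
Only D, K, and T show the derived state 'yes' for IV, supporting them as a clade.
Most parsimonious ingroup topology: (X,((K,T),D)).
X is sister to the clade containing all other ingroup taxa, so it is the earliest-diverging (most basal) ingroup lineage.

X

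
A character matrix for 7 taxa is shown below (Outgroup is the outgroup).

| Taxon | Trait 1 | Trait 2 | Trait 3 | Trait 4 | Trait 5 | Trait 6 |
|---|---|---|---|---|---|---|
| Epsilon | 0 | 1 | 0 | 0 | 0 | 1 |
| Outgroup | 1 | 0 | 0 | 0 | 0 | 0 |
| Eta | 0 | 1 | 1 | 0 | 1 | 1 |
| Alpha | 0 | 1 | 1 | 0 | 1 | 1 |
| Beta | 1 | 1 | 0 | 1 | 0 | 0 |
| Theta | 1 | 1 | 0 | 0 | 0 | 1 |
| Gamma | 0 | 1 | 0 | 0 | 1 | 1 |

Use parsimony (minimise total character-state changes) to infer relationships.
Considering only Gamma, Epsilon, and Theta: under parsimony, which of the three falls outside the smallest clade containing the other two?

Theta

Character polarity is set by the outgroup: the derived state is whichever differs from the outgroup's state, so for Trait 1 the derived state is '0', and for the remaining characters it is '1'.
Trait 1 (derived state '0') is shared by Alpha, Epsilon, Eta, and Gamma — a synapomorphy uniting that clade.
Trait 2 (derived state '1') is shared by all ingroup taxa — unites the whole ingroup.
Only Alpha and Eta show the derived state '1' for Trait 3, supporting them as a clade.
Trait 4: derived state '1' in Beta only — an autapomorphy, so it tells us nothing about relationships among taxa.
Only Alpha, Eta, and Gamma show the derived state '1' for Trait 5, supporting them as a clade.
Only Alpha, Epsilon, Eta, Gamma, and Theta show the derived state '1' for Trait 6, supporting them as a clade.
Most parsimonious ingroup topology: (((((Alpha,Eta),Gamma),Epsilon),Theta),Beta).
Gamma and Epsilon share a more recent common ancestor with each other than either does with Theta, so Theta is the least closely related of the three.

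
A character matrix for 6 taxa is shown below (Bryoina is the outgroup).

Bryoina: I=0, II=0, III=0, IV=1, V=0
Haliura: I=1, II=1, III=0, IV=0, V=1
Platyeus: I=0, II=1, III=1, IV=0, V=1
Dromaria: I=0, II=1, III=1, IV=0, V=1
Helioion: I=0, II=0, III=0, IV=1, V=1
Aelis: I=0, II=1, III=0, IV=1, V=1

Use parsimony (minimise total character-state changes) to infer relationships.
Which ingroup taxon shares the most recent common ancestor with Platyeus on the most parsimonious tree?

Dromaria

Character polarity is set by the outgroup: the derived state is whichever differs from the outgroup's state, so for IV the derived state is '0', and for the remaining characters it is '1'.
I: derived state '1' in Haliura only — an autapomorphy, so it tells us nothing about relationships among taxa.
II: derived state '1' in Aelis, Dromaria, Haliura, and Platyeus only — synapomorphy for {Aelis, Dromaria, Haliura, Platyeus}.
III (derived state '1') is shared by Dromaria and Platyeus — a synapomorphy uniting that clade.
IV: derived state '0' in Dromaria, Haliura, and Platyeus only — synapomorphy for {Dromaria, Haliura, Platyeus}.
V (derived state '1') is shared by all ingroup taxa — unites the whole ingroup.
Most parsimonious ingroup topology: (((Haliura,(Platyeus,Dromaria)),Aelis),Helioion).
Platyeus and Dromaria form a cherry on this tree, so they are sister taxa.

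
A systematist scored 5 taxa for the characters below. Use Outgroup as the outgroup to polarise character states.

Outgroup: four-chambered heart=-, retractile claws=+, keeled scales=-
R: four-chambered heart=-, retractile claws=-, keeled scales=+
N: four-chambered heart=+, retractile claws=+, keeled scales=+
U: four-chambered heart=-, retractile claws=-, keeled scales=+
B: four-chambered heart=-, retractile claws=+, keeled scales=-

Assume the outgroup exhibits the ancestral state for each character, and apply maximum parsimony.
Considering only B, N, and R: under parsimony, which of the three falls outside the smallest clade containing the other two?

B

Character polarity is set by the outgroup: the derived state is whichever differs from the outgroup's state, so for retractile claws the derived state is '-', and for the remaining characters it is '+'.
four-chambered heart (derived state '+') is unique to N (autapomorphy; uninformative for grouping).
retractile claws (derived state '-') is shared by R and U — a synapomorphy uniting that clade.
Only N, R, and U show the derived state '+' for keeled scales, supporting them as a clade.
Most parsimonious ingroup topology: (((R,U),N),B).
N and R share a more recent common ancestor with each other than either does with B, so B is the least closely related of the three.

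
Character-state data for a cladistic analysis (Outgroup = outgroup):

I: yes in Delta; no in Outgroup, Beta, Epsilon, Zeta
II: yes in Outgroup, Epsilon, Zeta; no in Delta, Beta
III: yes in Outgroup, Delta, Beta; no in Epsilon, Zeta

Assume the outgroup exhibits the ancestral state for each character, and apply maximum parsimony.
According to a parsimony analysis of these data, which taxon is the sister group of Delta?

Beta

Character polarity is set by the outgroup: the derived state is whichever differs from the outgroup's state, so for II, III the derived state is 'no', and for the remaining characters it is 'yes'.
I (derived state 'yes') is unique to Delta (autapomorphy; uninformative for grouping).
II (derived state 'no') is shared by Beta and Delta — a synapomorphy uniting that clade.
III: derived state 'no' in Epsilon and Zeta only — synapomorphy for {Epsilon, Zeta}.
Most parsimonious ingroup topology: ((Delta,Beta),(Epsilon,Zeta)).
Delta and Beta form a cherry on this tree, so they are sister taxa.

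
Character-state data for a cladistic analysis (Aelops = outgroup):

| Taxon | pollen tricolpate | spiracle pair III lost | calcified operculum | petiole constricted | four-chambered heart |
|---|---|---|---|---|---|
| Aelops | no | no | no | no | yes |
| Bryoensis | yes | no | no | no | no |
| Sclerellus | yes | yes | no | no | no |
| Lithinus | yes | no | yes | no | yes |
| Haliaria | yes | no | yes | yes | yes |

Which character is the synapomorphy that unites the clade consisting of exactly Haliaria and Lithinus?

calcified operculum

Character polarity is set by the outgroup: the derived state is whichever differs from the outgroup's state, so for four-chambered heart the derived state is 'no', and for the remaining characters it is 'yes'.
All ingroup taxa share the derived state 'yes' for pollen tricolpate; it defines the ingroup but does not resolve relationships within it.
spiracle pair III lost (derived state 'yes') is unique to Sclerellus (autapomorphy; uninformative for grouping).
calcified operculum (derived state 'yes') is shared by Haliaria and Lithinus — a synapomorphy uniting that clade.
petiole constricted: derived state 'yes' in Haliaria only — an autapomorphy, so it tells us nothing about relationships among taxa.
four-chambered heart (derived state 'no') is shared by Bryoensis and Sclerellus — a synapomorphy uniting that clade.
Most parsimonious ingroup topology: ((Bryoensis,Sclerellus),(Lithinus,Haliaria)).
The clade {Haliaria, Lithinus} is supported by calcified operculum: its derived state 'yes' occurs in exactly those taxa and in no other taxon (including the outgroup).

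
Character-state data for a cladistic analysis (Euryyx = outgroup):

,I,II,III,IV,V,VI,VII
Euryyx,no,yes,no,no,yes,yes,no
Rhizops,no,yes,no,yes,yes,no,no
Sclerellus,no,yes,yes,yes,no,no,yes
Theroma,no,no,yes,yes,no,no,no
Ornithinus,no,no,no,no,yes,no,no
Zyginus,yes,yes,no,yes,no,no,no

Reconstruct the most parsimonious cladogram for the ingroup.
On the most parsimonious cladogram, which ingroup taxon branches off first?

Ornithinus

Character polarity is set by the outgroup: the derived state is whichever differs from the outgroup's state, so for II, V, VI the derived state is 'no', and for the remaining characters it is 'yes'.
I (derived state 'yes') is unique to Zyginus (autapomorphy; uninformative for grouping).
II (state 'no') occurs in Ornithinus and Theroma but conflicts with the nesting implied by the other characters — most parsimoniously interpreted as homoplasy.
III (derived state 'yes') is shared by Sclerellus and Theroma — a synapomorphy uniting that clade.
Only Rhizops, Sclerellus, Theroma, and Zyginus show the derived state 'yes' for IV, supporting them as a clade.
Only Sclerellus, Theroma, and Zyginus show the derived state 'no' for V, supporting them as a clade.
All ingroup taxa share the derived state 'no' for VI; it defines the ingroup but does not resolve relationships within it.
VII (derived state 'yes') is unique to Sclerellus (autapomorphy; uninformative for grouping).
Most parsimonious ingroup topology: ((Rhizops,((Sclerellus,Theroma),Zyginus)),Ornithinus).
Ornithinus is sister to the clade containing all other ingroup taxa, so it is the earliest-diverging (most basal) ingroup lineage.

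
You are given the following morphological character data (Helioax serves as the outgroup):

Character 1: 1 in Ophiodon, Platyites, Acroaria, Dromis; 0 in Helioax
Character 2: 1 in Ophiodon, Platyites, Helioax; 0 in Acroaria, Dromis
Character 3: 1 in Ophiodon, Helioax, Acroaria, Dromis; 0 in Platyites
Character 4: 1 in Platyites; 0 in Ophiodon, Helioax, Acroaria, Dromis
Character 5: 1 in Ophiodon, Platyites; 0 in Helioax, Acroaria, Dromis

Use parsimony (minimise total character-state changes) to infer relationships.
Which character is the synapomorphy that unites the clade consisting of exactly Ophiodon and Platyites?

Character polarity is set by the outgroup: the derived state is whichever differs from the outgroup's state, so for Character 2, Character 3 the derived state is '0', and for the remaining characters it is '1'.
All ingroup taxa share the derived state '1' for Character 1; it defines the ingroup but does not resolve relationships within it.
Character 2: derived state '0' in Acroaria and Dromis only — synapomorphy for {Acroaria, Dromis}.
Character 3: derived state '0' in Platyites only — an autapomorphy, so it tells us nothing about relationships among taxa.
Character 4: derived state '1' in Platyites only — an autapomorphy, so it tells us nothing about relationships among taxa.
Character 5 (derived state '1') is shared by Ophiodon and Platyites — a synapomorphy uniting that clade.
Most parsimonious ingroup topology: ((Platyites,Ophiodon),(Dromis,Acroaria)).
The clade {Ophiodon, Platyites} is supported by Character 5: its derived state '1' occurs in exactly those taxa and in no other taxon (including the outgroup).

Character 5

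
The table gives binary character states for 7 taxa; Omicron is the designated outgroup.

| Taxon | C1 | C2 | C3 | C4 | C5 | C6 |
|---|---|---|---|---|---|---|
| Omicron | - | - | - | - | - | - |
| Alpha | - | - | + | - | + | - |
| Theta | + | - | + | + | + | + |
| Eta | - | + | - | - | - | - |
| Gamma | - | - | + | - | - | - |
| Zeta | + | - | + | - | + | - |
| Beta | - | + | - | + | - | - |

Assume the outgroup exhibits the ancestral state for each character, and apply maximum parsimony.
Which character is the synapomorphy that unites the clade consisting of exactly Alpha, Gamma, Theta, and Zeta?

C3

The outgroup has state '-' for every character, so '+' is the derived state throughout.
C1 (derived state '+') is shared by Theta and Zeta — a synapomorphy uniting that clade.
C2 (derived state '+') is shared by Beta and Eta — a synapomorphy uniting that clade.
C3: derived state '+' in Alpha, Gamma, Theta, and Zeta only — synapomorphy for {Alpha, Gamma, Theta, Zeta}.
C4 (state '+') occurs in Beta and Theta but conflicts with the nesting implied by the other characters — most parsimoniously interpreted as homoplasy.
C5 (derived state '+') is shared by Alpha, Theta, and Zeta — a synapomorphy uniting that clade.
C6 (derived state '+') is unique to Theta (autapomorphy; uninformative for grouping).
Most parsimonious ingroup topology: (((Alpha,(Theta,Zeta)),Gamma),(Eta,Beta)).
The clade {Alpha, Gamma, Theta, Zeta} is supported by C3: its derived state '+' occurs in exactly those taxa and in no other taxon (including the outgroup).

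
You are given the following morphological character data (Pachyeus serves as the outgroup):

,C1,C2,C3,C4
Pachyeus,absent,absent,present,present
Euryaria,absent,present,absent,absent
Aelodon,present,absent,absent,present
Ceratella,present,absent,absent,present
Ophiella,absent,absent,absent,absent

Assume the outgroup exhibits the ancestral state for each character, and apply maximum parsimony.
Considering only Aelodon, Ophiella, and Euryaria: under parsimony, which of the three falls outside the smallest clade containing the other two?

Character polarity is set by the outgroup: the derived state is whichever differs from the outgroup's state, so for C3, C4 the derived state is 'absent', and for the remaining characters it is 'present'.
Only Aelodon and Ceratella show the derived state 'present' for C1, supporting them as a clade.
C2: derived state 'present' in Euryaria only — an autapomorphy, so it tells us nothing about relationships among taxa.
C3 (derived state 'absent') is shared by all ingroup taxa — unites the whole ingroup.
Only Euryaria and Ophiella show the derived state 'absent' for C4, supporting them as a clade.
Most parsimonious ingroup topology: ((Euryaria,Ophiella),(Aelodon,Ceratella)).
Euryaria and Ophiella share a more recent common ancestor with each other than either does with Aelodon, so Aelodon is the least closely related of the three.

Aelodon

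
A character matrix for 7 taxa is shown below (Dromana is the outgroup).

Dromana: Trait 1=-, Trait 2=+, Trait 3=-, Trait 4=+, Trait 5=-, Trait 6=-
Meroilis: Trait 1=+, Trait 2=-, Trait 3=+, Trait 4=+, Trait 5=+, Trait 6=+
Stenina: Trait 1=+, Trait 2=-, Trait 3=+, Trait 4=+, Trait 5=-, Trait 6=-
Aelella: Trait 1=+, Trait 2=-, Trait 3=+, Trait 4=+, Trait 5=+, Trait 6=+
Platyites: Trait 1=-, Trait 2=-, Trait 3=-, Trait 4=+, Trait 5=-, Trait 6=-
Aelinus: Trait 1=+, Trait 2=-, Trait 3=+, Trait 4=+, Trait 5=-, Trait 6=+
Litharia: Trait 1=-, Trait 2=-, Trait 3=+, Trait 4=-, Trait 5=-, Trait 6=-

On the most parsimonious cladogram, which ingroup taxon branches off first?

Character polarity is set by the outgroup: the derived state is whichever differs from the outgroup's state, so for Trait 2, Trait 4 the derived state is '-', and for the remaining characters it is '+'.
Trait 1: derived state '+' in Aelella, Aelinus, Meroilis, and Stenina only — synapomorphy for {Aelella, Aelinus, Meroilis, Stenina}.
Trait 2 (derived state '-') is shared by all ingroup taxa — unites the whole ingroup.
Trait 3 (derived state '+') is shared by Aelella, Aelinus, Litharia, Meroilis, and Stenina — a synapomorphy uniting that clade.
Trait 4: derived state '-' in Litharia only — an autapomorphy, so it tells us nothing about relationships among taxa.
Trait 5 (derived state '+') is shared by Aelella and Meroilis — a synapomorphy uniting that clade.
Trait 6 (derived state '+') is shared by Aelella, Aelinus, and Meroilis — a synapomorphy uniting that clade.
Most parsimonious ingroup topology: (((((Meroilis,Aelella),Aelinus),Stenina),Litharia),Platyites).
Platyites is sister to the clade containing all other ingroup taxa, so it is the earliest-diverging (most basal) ingroup lineage.

Platyites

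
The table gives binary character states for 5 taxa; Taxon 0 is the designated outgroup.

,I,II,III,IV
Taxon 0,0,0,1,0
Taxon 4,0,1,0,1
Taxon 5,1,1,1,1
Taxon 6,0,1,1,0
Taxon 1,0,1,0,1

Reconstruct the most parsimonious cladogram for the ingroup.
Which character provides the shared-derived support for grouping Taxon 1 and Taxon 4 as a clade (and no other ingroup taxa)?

III

Character polarity is set by the outgroup: the derived state is whichever differs from the outgroup's state, so for III the derived state is '0', and for the remaining characters it is '1'.
I: derived state '1' in Taxon 5 only — an autapomorphy, so it tells us nothing about relationships among taxa.
II (derived state '1') is shared by all ingroup taxa — unites the whole ingroup.
III: derived state '0' in Taxon 1 and Taxon 4 only — synapomorphy for {Taxon 1, Taxon 4}.
IV (derived state '1') is shared by Taxon 1, Taxon 4, and Taxon 5 — a synapomorphy uniting that clade.
Most parsimonious ingroup topology: (((Taxon 4,Taxon 1),Taxon 5),Taxon 6).
The clade {Taxon 1, Taxon 4} is supported by III: its derived state '0' occurs in exactly those taxa and in no other taxon (including the outgroup).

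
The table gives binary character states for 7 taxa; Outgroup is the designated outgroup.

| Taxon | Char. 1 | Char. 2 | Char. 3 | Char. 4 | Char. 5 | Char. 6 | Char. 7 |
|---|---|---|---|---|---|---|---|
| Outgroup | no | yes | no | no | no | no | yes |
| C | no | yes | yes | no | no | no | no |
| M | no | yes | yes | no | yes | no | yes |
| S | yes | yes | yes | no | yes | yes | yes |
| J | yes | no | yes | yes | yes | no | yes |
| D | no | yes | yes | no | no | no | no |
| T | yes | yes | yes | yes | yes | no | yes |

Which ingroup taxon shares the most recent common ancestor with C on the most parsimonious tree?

D

Character polarity is set by the outgroup: the derived state is whichever differs from the outgroup's state, so for Char. 2, Char. 7 the derived state is 'no', and for the remaining characters it is 'yes'.
Char. 1: derived state 'yes' in J, S, and T only — synapomorphy for {J, S, T}.
Char. 2 (derived state 'no') is unique to J (autapomorphy; uninformative for grouping).
All ingroup taxa share the derived state 'yes' for Char. 3; it defines the ingroup but does not resolve relationships within it.
Char. 4: derived state 'yes' in J and T only — synapomorphy for {J, T}.
Only J, M, S, and T show the derived state 'yes' for Char. 5, supporting them as a clade.
Char. 6 (derived state 'yes') is unique to S (autapomorphy; uninformative for grouping).
Char. 7: derived state 'no' in C and D only — synapomorphy for {C, D}.
Most parsimonious ingroup topology: ((C,D),(M,(S,(J,T)))).
C and D form a cherry on this tree, so they are sister taxa.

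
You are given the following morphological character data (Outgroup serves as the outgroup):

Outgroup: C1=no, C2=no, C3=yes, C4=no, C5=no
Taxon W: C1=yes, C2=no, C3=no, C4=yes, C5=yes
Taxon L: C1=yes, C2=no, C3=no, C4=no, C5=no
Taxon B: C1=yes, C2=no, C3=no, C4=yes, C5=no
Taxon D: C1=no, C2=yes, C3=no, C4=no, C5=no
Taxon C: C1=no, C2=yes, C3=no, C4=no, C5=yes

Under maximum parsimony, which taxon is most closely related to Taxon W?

Taxon B

Character polarity is set by the outgroup: the derived state is whichever differs from the outgroup's state, so for C3 the derived state is 'no', and for the remaining characters it is 'yes'.
C1 (derived state 'yes') is shared by Taxon B, Taxon L, and Taxon W — a synapomorphy uniting that clade.
Only Taxon C and Taxon D show the derived state 'yes' for C2, supporting them as a clade.
All ingroup taxa share the derived state 'no' for C3; it defines the ingroup but does not resolve relationships within it.
Only Taxon B and Taxon W show the derived state 'yes' for C4, supporting them as a clade.
C5 (state 'yes') occurs in Taxon C and Taxon W but conflicts with the nesting implied by the other characters — most parsimoniously interpreted as homoplasy.
Most parsimonious ingroup topology: (((Taxon W,Taxon B),Taxon L),(Taxon D,Taxon C)).
Taxon W and Taxon B form a cherry on this tree, so they are sister taxa.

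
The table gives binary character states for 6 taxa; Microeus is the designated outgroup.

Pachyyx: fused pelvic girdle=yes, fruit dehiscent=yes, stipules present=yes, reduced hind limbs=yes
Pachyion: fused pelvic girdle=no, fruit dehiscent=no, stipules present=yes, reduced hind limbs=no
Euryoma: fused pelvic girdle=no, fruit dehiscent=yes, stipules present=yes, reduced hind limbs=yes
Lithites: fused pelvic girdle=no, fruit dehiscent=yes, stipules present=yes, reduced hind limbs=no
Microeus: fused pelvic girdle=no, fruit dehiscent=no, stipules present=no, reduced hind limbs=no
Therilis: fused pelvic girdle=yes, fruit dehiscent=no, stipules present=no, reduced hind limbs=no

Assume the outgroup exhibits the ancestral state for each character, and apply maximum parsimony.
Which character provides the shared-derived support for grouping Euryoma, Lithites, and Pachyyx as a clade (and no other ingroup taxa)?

fruit dehiscent

The outgroup has state 'no' for every character, so 'yes' is the derived state throughout.
fused pelvic girdle groups Pachyyx and Therilis, which is incompatible with the clades supported by the remaining characters; treating it as convergent (homoplasy) costs fewer steps than any alternative tree.
fruit dehiscent: derived state 'yes' in Euryoma, Lithites, and Pachyyx only — synapomorphy for {Euryoma, Lithites, Pachyyx}.
stipules present: derived state 'yes' in Euryoma, Lithites, Pachyion, and Pachyyx only — synapomorphy for {Euryoma, Lithites, Pachyion, Pachyyx}.
reduced hind limbs: derived state 'yes' in Euryoma and Pachyyx only — synapomorphy for {Euryoma, Pachyyx}.
Most parsimonious ingroup topology: (Therilis,(Pachyion,(Lithites,(Euryoma,Pachyyx)))).
The clade {Euryoma, Lithites, Pachyyx} is supported by fruit dehiscent: its derived state 'yes' occurs in exactly those taxa and in no other taxon (including the outgroup).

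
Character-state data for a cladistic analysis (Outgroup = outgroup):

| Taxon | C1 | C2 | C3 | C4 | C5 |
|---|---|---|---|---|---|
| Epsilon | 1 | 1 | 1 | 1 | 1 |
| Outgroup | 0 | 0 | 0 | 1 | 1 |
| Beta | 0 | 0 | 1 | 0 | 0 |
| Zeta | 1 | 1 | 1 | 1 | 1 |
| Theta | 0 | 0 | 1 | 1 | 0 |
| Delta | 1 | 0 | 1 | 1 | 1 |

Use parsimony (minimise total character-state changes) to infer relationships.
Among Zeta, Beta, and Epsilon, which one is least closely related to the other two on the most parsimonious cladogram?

Beta

Character polarity is set by the outgroup: the derived state is whichever differs from the outgroup's state, so for C4, C5 the derived state is '0', and for the remaining characters it is '1'.
C1 (derived state '1') is shared by Delta, Epsilon, and Zeta — a synapomorphy uniting that clade.
C2 (derived state '1') is shared by Epsilon and Zeta — a synapomorphy uniting that clade.
C3 (derived state '1') is shared by all ingroup taxa — unites the whole ingroup.
C4 (derived state '0') is unique to Beta (autapomorphy; uninformative for grouping).
C5 (derived state '0') is shared by Beta and Theta — a synapomorphy uniting that clade.
Most parsimonious ingroup topology: ((Beta,Theta),((Zeta,Epsilon),Delta)).
Zeta and Epsilon share a more recent common ancestor with each other than either does with Beta, so Beta is the least closely related of the three.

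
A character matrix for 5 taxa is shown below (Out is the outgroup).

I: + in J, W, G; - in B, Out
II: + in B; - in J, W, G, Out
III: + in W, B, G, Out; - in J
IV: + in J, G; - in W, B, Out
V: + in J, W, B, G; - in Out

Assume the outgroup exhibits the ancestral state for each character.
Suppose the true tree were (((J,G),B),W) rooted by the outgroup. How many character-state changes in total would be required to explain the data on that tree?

6

Map each character onto (((J,G),B),W) (rooted by Out) and count the minimum state changes it requires (Fitch parsimony):
I: 2; II: 1; III: 1; IV: 1; V: 1.
Total tree length = 6.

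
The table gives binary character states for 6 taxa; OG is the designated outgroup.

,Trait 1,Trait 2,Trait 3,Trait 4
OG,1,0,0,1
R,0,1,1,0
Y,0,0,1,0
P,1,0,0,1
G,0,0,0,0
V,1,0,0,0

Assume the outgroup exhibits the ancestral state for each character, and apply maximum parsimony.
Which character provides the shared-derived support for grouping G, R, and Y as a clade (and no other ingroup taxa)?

Trait 1

Character polarity is set by the outgroup: the derived state is whichever differs from the outgroup's state, so for Trait 1, Trait 4 the derived state is '0', and for the remaining characters it is '1'.
Trait 1: derived state '0' in G, R, and Y only — synapomorphy for {G, R, Y}.
Trait 2 (derived state '1') is unique to R (autapomorphy; uninformative for grouping).
Trait 3 (derived state '1') is shared by R and Y — a synapomorphy uniting that clade.
Trait 4: derived state '0' in G, R, V, and Y only — synapomorphy for {G, R, V, Y}.
Most parsimonious ingroup topology: ((((R,Y),G),V),P).
The clade {G, R, Y} is supported by Trait 1: its derived state '0' occurs in exactly those taxa and in no other taxon (including the outgroup).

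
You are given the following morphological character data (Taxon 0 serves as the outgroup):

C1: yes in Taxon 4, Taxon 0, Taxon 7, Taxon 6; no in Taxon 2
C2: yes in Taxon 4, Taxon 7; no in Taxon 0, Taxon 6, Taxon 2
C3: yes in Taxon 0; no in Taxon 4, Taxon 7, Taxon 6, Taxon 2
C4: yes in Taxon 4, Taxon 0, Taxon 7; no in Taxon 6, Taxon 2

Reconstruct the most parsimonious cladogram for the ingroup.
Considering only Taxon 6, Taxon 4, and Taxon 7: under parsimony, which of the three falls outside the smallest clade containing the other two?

Taxon 6

Character polarity is set by the outgroup: the derived state is whichever differs from the outgroup's state, so for C1, C3, C4 the derived state is 'no', and for the remaining characters it is 'yes'.
C1: derived state 'no' in Taxon 2 only — an autapomorphy, so it tells us nothing about relationships among taxa.
Only Taxon 4 and Taxon 7 show the derived state 'yes' for C2, supporting them as a clade.
All ingroup taxa share the derived state 'no' for C3; it defines the ingroup but does not resolve relationships within it.
C4 (derived state 'no') is shared by Taxon 2 and Taxon 6 — a synapomorphy uniting that clade.
Most parsimonious ingroup topology: ((Taxon 6,Taxon 2),(Taxon 4,Taxon 7)).
Taxon 4 and Taxon 7 share a more recent common ancestor with each other than either does with Taxon 6, so Taxon 6 is the least closely related of the three.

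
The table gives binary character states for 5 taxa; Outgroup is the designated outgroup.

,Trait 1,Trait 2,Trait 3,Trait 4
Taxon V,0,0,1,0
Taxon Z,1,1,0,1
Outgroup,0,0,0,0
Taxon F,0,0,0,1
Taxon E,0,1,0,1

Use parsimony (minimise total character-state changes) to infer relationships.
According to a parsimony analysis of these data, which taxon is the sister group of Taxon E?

The outgroup has state '0' for every character, so '1' is the derived state throughout.
Trait 1 (derived state '1') is unique to Taxon Z (autapomorphy; uninformative for grouping).
Trait 2: derived state '1' in Taxon E and Taxon Z only — synapomorphy for {Taxon E, Taxon Z}.
Trait 3: derived state '1' in Taxon V only — an autapomorphy, so it tells us nothing about relationships among taxa.
Trait 4: derived state '1' in Taxon E, Taxon F, and Taxon Z only — synapomorphy for {Taxon E, Taxon F, Taxon Z}.
Most parsimonious ingroup topology: ((Taxon F,(Taxon E,Taxon Z)),Taxon V).
Taxon E and Taxon Z form a cherry on this tree, so they are sister taxa.

Taxon Z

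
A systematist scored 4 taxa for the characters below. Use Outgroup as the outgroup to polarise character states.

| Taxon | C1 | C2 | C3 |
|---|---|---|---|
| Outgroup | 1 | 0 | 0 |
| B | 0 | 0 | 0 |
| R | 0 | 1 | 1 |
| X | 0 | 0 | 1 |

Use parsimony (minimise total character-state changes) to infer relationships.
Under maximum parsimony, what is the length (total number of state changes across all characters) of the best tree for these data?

Character polarity is set by the outgroup: the derived state is whichever differs from the outgroup's state, so for C1 the derived state is '0', and for the remaining characters it is '1'.
C1 (derived state '0') is shared by all ingroup taxa — unites the whole ingroup.
C2 (derived state '1') is unique to R (autapomorphy; uninformative for grouping).
C3 (derived state '1') is shared by R and X — a synapomorphy uniting that clade.
Most parsimonious ingroup topology: (B,(R,X)).
Changes per character on this tree: C1: 1; C2: 1; C3: 1.
Total = 3.

3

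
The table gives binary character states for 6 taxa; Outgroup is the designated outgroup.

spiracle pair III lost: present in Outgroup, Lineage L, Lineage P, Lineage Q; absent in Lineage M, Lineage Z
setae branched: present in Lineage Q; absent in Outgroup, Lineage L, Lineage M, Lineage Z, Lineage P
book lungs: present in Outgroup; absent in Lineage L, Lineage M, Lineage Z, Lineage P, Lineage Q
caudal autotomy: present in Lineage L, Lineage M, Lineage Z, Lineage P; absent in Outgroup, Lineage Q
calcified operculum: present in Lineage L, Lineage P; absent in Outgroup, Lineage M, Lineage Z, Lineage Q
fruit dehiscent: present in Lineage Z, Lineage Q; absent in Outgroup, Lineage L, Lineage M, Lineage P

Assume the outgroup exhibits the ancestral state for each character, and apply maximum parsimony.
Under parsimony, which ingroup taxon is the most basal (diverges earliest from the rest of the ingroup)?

Lineage Q

Character polarity is set by the outgroup: the derived state is whichever differs from the outgroup's state, so for spiracle pair III lost, book lungs the derived state is 'absent', and for the remaining characters it is 'present'.
Only Lineage M and Lineage Z show the derived state 'absent' for spiracle pair III lost, supporting them as a clade.
setae branched: derived state 'present' in Lineage Q only — an autapomorphy, so it tells us nothing about relationships among taxa.
All ingroup taxa share the derived state 'absent' for book lungs; it defines the ingroup but does not resolve relationships within it.
Only Lineage L, Lineage M, Lineage P, and Lineage Z show the derived state 'present' for caudal autotomy, supporting them as a clade.
calcified operculum: derived state 'present' in Lineage L and Lineage P only — synapomorphy for {Lineage L, Lineage P}.
fruit dehiscent (state 'present') occurs in Lineage Q and Lineage Z but conflicts with the nesting implied by the other characters — most parsimoniously interpreted as homoplasy.
Most parsimonious ingroup topology: (((Lineage L,Lineage P),(Lineage M,Lineage Z)),Lineage Q).
Lineage Q is sister to the clade containing all other ingroup taxa, so it is the earliest-diverging (most basal) ingroup lineage.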